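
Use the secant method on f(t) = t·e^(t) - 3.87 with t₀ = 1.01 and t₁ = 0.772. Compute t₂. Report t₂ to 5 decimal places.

f(t_0) = -1.096943, f(t_1) = -2.199322
t_2 = 0.772000 - (-2.199322)·(0.772000 - 1.010000)/(-2.199322 - (-1.096943)) = 1.246826; f(t_2) = 0.468062

1.24683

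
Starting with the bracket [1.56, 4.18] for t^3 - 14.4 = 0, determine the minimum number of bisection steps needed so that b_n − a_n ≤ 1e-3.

Initial width b − a = 4.18 − 1.56 = 2.620000.
After n steps the width is (b−a)/2^n; need (b−a)/2^n ≤ 1e-3.
So n ≥ log₂(2.620000/1e-3) = log₂(2620.0000) ≈ 11.3554.
Hence n = 12.

12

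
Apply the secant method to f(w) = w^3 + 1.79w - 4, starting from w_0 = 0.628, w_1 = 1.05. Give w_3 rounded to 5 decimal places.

f(w_0) = -2.628207, f(w_1) = -0.962875
w_2 = 1.050000 - (-0.962875)·(1.050000 - 0.628000)/(-0.962875 - (-2.628207)) = 1.293995; f(w_2) = 0.482949
w_3 = 1.293995 - (0.482949)·(1.293995 - 1.050000)/(0.482949 - (-0.962875)) = 1.212494; f(w_3) = -0.047100

1.21249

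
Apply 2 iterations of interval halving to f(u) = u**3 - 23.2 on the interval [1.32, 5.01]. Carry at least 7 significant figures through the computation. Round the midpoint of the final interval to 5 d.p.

f(1.320000) = -20.900032, f(5.010000) = 102.551501 (opposite signs)
step 1: m = 3.165000, f(m) = 8.504517 > 0 → root in [1.320000, 3.165000]
step 2: m = 2.242500, f(m) = -11.922902 < 0 → root in [2.242500, 3.165000]
Midpoint of [2.242500, 3.165000] = 2.703750

2.70375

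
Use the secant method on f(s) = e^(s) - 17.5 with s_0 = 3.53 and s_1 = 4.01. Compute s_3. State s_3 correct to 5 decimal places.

2.99241

Secant update: s_(k+1) = s_k − f(s_k)·(s_k − s_(k-1))/(f(s_k) − f(s_(k-1))).
f(s_0) = 16.623968, f(s_1) = 37.646871
s_2 = 4.010000 - (37.646871)·(4.010000 - 3.530000)/(37.646871 - (16.623968)) = 3.150438; f(s_2) = 5.846278
s_3 = 3.150438 - (5.846278)·(3.150438 - 4.010000)/(5.846278 - (37.646871)) = 2.992414; f(s_3) = 2.433746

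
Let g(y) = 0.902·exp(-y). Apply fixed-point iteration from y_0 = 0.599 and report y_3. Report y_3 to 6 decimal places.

y_1 = g(0.599000) = 0.495523
y_2 = g(0.495523) = 0.549545
y_3 = g(0.549545) = 0.520645

0.520645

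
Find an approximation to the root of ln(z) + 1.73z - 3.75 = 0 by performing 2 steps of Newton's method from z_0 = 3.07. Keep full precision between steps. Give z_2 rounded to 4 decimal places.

f'(z) = 1/z + 1.73
z_0 = 3.070000: f = 2.682778, f' = 2.055733 → z_1 = 3.070000 - (2.682778)/(2.055733) = 1.764978
z_1 = 1.764978: f = -0.128451, f' = 2.296579 → z_2 = 1.764978 - (-0.128451)/(2.296579) = 1.820909

1.8209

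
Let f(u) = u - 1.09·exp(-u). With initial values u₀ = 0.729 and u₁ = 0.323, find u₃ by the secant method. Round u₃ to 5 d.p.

0.59925

f(u_0) = 0.203194, f(u_1) = -0.466132
u_2 = 0.323000 - (-0.466132)·(0.323000 - 0.729000)/(-0.466132 - (0.203194)) = 0.605747; f(u_2) = 0.010970
u_3 = 0.605747 - (0.010970)·(0.605747 - 0.323000)/(0.010970 - (-0.466132)) = 0.599246; f(u_3) = 0.000589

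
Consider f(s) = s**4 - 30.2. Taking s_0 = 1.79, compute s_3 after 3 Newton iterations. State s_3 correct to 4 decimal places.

f'(s) = 4s**3
s_0 = 1.790000: f = -19.933743, f' = 22.941356 → s_1 = 1.790000 - (-19.933743)/(22.941356) = 2.658900
s_1 = 2.658900: f = 19.781350, f' = 75.191021 → s_2 = 2.658900 - (19.781350)/(75.191021) = 2.395819
s_2 = 2.395819: f = 2.746993, f' = 55.007490 → s_3 = 2.395819 - (2.746993)/(55.007490) = 2.345880

2.3459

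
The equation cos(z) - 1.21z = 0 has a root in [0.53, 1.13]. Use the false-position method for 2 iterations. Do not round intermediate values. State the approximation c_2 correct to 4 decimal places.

0.6544

f(0.530000) = 0.221507, f(1.130000) = -0.940640
step 1: c = 0.644361, f(c) = 0.019807 > 0 → new bracket [0.644361, 1.130000]
step 2: c = 0.654376, f(c) = 0.001633 > 0 → new bracket [0.654376, 1.130000]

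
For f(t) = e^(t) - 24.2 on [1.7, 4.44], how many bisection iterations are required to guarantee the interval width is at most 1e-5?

19

Initial width b − a = 4.44 − 1.7 = 2.740000.
After n steps the width is (b−a)/2^n; need (b−a)/2^n ≤ 1e-5.
So n ≥ log₂(2.740000/1e-5) = log₂(274000.0000) ≈ 18.0638.
Hence n = 19.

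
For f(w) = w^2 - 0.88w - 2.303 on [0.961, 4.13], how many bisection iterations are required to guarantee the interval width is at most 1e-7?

Initial width b − a = 4.13 − 0.961 = 3.169000.
After n steps the width is (b−a)/2^n; need (b−a)/2^n ≤ 1e-7.
So n ≥ log₂(3.169000/1e-7) = log₂(31690000.0000) ≈ 24.9175.
Hence n = 25.

25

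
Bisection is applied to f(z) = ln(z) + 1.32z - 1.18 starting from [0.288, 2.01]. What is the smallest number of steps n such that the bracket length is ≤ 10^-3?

11

Initial width b − a = 2.01 − 0.288 = 1.722000.
After n steps the width is (b−a)/2^n; need (b−a)/2^n ≤ 10^-3.
So n ≥ log₂(1.722000/10^-3) = log₂(1722.0000) ≈ 10.7499.
Hence n = 11.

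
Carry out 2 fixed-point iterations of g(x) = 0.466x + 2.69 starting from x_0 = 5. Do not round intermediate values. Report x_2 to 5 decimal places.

5.02932

x_1 = g(5.000000) = 5.020000
x_2 = g(5.020000) = 5.029320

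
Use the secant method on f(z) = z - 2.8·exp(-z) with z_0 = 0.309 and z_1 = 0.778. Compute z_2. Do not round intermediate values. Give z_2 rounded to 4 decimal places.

Secant update: z_(k+1) = z_k − f(z_k)·(z_k − z_(k-1))/(f(z_k) − f(z_(k-1))).
f(z_0) = -1.746706, f(z_1) = -0.508106
z_2 = 0.778000 - (-0.508106)·(0.778000 - 0.309000)/(-0.508106 - (-1.746706)) = 0.970396; f(z_2) = -0.090616

0.9704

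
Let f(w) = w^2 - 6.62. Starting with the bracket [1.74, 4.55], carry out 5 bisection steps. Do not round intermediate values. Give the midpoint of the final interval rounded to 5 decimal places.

f(1.740000) = -3.592400, f(4.550000) = 14.082500 (opposite signs)
step 1: m = 3.145000, f(m) = 3.271025 > 0 → root in [1.740000, 3.145000]
step 2: m = 2.442500, f(m) = -0.654194 < 0 → root in [2.442500, 3.145000]
step 3: m = 2.793750, f(m) = 1.185039 > 0 → root in [2.442500, 2.793750]
step 4: m = 2.618125, f(m) = 0.234579 > 0 → root in [2.442500, 2.618125]
step 5: m = 2.530312, f(m) = -0.217519 < 0 → root in [2.530312, 2.618125]
Midpoint of [2.530312, 2.618125] = 2.574219

2.57422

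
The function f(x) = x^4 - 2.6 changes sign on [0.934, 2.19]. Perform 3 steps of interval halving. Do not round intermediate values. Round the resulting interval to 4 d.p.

[1.2480, 1.4050]

f(0.934000) = -1.838995, f(2.190000) = 20.402575 (opposite signs)
step 1: m = 1.562000, f(m) = 3.352839 > 0 → root in [0.934000, 1.562000]
step 2: m = 1.248000, f(m) = -0.174181 < 0 → root in [1.248000, 1.562000]
step 3: m = 1.405000, f(m) = 1.296775 > 0 → root in [1.248000, 1.405000]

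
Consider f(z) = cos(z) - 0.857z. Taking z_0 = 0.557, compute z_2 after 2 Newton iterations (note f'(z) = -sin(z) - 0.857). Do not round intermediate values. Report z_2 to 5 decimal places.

z_0 = 0.557000: f = 0.371496, f' = -1.385642 → z_1 = 0.557000 - (0.371496)/(-1.385642) = 0.825104
z_1 = 0.825104: f = -0.028633, f' = -1.591618 → z_2 = 0.825104 - (-0.028633)/(-1.591618) = 0.807114

0.80711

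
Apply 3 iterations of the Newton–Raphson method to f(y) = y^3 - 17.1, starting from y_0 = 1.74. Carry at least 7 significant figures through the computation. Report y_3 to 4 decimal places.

f'(y) = 3y^2
y_0 = 1.740000: f = -11.831976, f' = 9.082800 → y_1 = 1.740000 - (-11.831976)/(9.082800) = 3.042679
y_1 = 3.042679: f = 11.068814, f' = 27.773693 → y_2 = 3.042679 - (11.068814)/(27.773693) = 2.644143
y_2 = 2.644143: f = 1.386514, f' = 20.974484 → y_3 = 2.644143 - (1.386514)/(20.974484) = 2.578039

2.5780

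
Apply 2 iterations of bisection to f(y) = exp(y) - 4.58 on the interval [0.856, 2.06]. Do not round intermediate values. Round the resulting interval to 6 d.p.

f(0.856000) = -2.226273, f(2.060000) = 3.265970 (opposite signs)
step 1: m = 1.458000, f(m) = -0.282644 < 0 → root in [1.458000, 2.060000]
step 2: m = 1.759000, f(m) = 1.226628 > 0 → root in [1.458000, 1.759000]

[1.458000, 1.759000]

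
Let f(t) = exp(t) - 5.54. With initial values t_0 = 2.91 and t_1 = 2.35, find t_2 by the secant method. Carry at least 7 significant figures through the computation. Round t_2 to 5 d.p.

f(t_0) = 12.816799, f(t_1) = 4.945570
t_2 = 2.350000 - (4.945570)·(2.350000 - 2.910000)/(4.945570 - (12.816799)) = 1.998147; f(t_2) = 1.835374

1.99815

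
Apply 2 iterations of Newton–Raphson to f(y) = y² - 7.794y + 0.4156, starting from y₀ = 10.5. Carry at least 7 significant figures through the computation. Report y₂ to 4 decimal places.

f'(y) = 2y - 7.794
y_0 = 10.500000: f = 28.828600, f' = 13.206000 → y_1 = 10.500000 - (28.828600)/(13.206000) = 8.317007
y_1 = 8.317007: f = 4.765457, f' = 8.840015 → y_2 = 8.317007 - (4.765457)/(8.840015) = 7.777930

7.7779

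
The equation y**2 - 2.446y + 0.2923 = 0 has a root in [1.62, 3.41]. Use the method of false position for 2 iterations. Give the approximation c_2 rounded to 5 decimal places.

f(1.620000) = -1.045820, f(3.410000) = 3.579540
step 1: c = 2.024729, f(c) = -0.560659 < 0 → new bracket [2.024729, 3.410000]
step 2: c = 2.212320, f(c) = -0.224674 < 0 → new bracket [2.212320, 3.410000]

2.21232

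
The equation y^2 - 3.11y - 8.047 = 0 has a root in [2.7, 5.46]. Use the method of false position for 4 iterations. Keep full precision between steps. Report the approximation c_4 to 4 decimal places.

f(2.700000) = -9.154000, f(5.460000) = 4.784000
step 1: c = 4.512673, f(c) = -1.717194 < 0 → new bracket [4.512673, 5.460000]
step 2: c = 4.762896, f(c) = -0.174431 < 0 → new bracket [4.762896, 5.460000]
step 3: c = 4.787419, f(c) = -0.016494 < 0 → new bracket [4.787419, 5.460000]
step 4: c = 4.789730, f(c) = -0.001549 < 0 → new bracket [4.789730, 5.460000]

4.7897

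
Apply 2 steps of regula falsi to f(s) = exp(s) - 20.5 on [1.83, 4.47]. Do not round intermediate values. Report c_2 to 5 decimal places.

f(1.830000) = -14.266113, f(4.470000) = 66.856723
step 1: c = 2.294266, f(c) = -10.582850 < 0 → new bracket [2.294266, 4.470000]
step 2: c = 2.591600, f(c) = -7.148880 < 0 → new bracket [2.591600, 4.470000]

2.59160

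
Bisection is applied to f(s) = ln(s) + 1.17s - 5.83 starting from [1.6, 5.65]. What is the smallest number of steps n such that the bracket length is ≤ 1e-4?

Initial width b − a = 5.65 − 1.6 = 4.050000.
After n steps the width is (b−a)/2^n; need (b−a)/2^n ≤ 1e-4.
So n ≥ log₂(4.050000/1e-4) = log₂(40500.0000) ≈ 15.3056.
Hence n = 16.

16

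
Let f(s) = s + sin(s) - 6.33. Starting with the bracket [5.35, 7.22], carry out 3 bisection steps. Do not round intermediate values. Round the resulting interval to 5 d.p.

f(5.350000) = -1.783520, f(7.220000) = 1.695675 (opposite signs)
step 1: m = 6.285000, f(m) = -0.043185 < 0 → root in [6.285000, 7.220000]
step 2: m = 6.752500, f(m) = 0.874775 > 0 → root in [6.285000, 6.752500]
step 3: m = 6.518750, f(m) = 0.422142 > 0 → root in [6.285000, 6.518750]

[6.28500, 6.51875]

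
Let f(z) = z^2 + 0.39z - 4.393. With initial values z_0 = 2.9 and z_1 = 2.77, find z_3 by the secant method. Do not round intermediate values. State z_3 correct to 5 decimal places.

f(z_0) = 5.148000, f(z_1) = 4.360200
z_2 = 2.770000 - (4.360200)·(2.770000 - 2.900000)/(4.360200 - (5.148000)) = 2.050495; f(z_2) = 0.611223
z_3 = 2.050495 - (0.611223)·(2.050495 - 2.770000)/(0.611223 - (4.360200)) = 1.933189; f(z_3) = 0.098163

1.93319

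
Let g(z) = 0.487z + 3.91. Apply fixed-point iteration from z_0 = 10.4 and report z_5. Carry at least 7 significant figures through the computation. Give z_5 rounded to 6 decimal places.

z_1 = g(10.400000) = 8.974800
z_2 = g(8.974800) = 8.280728
z_3 = g(8.280728) = 7.942714
z_4 = g(7.942714) = 7.778102
z_5 = g(7.778102) = 7.697936

7.697936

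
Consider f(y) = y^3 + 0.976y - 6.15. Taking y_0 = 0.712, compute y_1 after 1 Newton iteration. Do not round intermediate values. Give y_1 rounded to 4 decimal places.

2.7522

f'(y) = 3y^2 + 0.976
y_0 = 0.712000: f = -5.094144, f' = 2.496832 → y_1 = 0.712000 - (-5.094144)/(2.496832) = 2.752243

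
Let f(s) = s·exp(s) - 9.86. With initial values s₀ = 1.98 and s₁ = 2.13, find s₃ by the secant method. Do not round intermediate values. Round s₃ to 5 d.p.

1.74992

Secant update: s_(k+1) = s_k − f(s_k)·(s_k − s_(k-1))/(f(s_k) − f(s_(k-1))).
f(s_0) = 4.480631, f(s_1) = 8.063666
s_2 = 2.130000 - (8.063666)·(2.130000 - 1.980000)/(8.063666 - (4.480631)) = 1.792423; f(s_2) = 0.901678
s_3 = 1.792423 - (0.901678)·(1.792423 - 2.130000)/(0.901678 - (8.063666)) = 1.749923; f(s_3) = 0.209335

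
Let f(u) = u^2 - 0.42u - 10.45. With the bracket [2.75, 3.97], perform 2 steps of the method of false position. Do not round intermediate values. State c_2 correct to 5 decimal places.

3.44513

False-position update: c = (a·f(b) − b·f(a))/(f(b) − f(a)); replace the endpoint whose sign matches f(c).
f(2.750000) = -4.042500, f(3.970000) = 3.643500
step 1: c = 3.391667, f(c) = -0.371097 < 0 → new bracket [3.391667, 3.970000]
step 2: c = 3.445126, f(c) = -0.028059 < 0 → new bracket [3.445126, 3.970000]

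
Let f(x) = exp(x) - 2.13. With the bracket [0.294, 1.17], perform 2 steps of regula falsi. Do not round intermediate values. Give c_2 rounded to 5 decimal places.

f(0.294000) = -0.788216, f(1.170000) = 1.091993
step 1: c = 0.661234, f(c) = -0.192818 < 0 → new bracket [0.661234, 1.170000]
step 2: c = 0.737587, f(c) = -0.039115 < 0 → new bracket [0.737587, 1.170000]

0.73759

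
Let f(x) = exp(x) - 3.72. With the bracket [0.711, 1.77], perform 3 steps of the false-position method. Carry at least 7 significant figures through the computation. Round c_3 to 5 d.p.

f(0.711000) = -1.683974, f(1.770000) = 2.150853
step 1: c = 1.176035, f(c) = -0.478504 < 0 → new bracket [1.176035, 1.770000]
step 2: c = 1.284128, f(c) = -0.108484 < 0 → new bracket [1.284128, 1.770000]
step 3: c = 1.307457, f(c) = -0.023238 < 0 → new bracket [1.307457, 1.770000]

1.30746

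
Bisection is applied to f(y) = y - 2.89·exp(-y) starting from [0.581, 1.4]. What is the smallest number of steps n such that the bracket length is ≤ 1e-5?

Initial width b − a = 1.4 − 0.581 = 0.819000.
After n steps the width is (b−a)/2^n; need (b−a)/2^n ≤ 1e-5.
So n ≥ log₂(0.819000/1e-5) = log₂(81900.0000) ≈ 16.3216.
Hence n = 17.

17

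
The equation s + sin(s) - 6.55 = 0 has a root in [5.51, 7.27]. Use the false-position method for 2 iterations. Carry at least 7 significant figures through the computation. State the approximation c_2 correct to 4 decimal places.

f(5.510000) = -1.738418, f(7.270000) = 1.554274
step 1: c = 6.439214, f(c) = 0.044611 > 0 → new bracket [5.510000, 6.439214]
step 2: c = 6.415966, f(c) = -0.001644 < 0 → new bracket [6.415966, 6.439214]

6.4160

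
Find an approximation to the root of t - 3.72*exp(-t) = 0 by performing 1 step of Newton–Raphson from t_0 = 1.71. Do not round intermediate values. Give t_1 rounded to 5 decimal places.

f'(t) = 1 + 3.72*exp(-t)
t_0 = 1.710000: f = 1.037179, f' = 1.672821 → t_1 = 1.710000 - (1.037179)/(1.672821) = 1.089982

1.08998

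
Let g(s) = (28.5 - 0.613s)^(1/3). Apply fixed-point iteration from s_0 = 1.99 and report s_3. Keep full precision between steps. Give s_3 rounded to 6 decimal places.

2.987686

s_1 = g(1.990000) = 3.010340
s_2 = g(3.010340) = 2.987155
s_3 = g(2.987155) = 2.987686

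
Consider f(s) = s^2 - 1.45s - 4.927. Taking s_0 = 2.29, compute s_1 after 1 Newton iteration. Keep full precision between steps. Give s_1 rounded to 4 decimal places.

f'(s) = 2s - 1.45
s_0 = 2.290000: f = -3.003400, f' = 3.130000 → s_1 = 2.290000 - (-3.003400)/(3.130000) = 3.249553

3.2496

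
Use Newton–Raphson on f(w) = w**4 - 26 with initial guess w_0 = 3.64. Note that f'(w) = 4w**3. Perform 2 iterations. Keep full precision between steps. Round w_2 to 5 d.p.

w_0 = 3.640000: f = 149.551900, f' = 192.914176 → w_1 = 3.640000 - (149.551900)/(192.914176) = 2.864775
w_1 = 2.864775: f = 41.353791, f' = 94.044094 → w_2 = 2.864775 - (41.353791)/(94.044094) = 2.425047

2.42505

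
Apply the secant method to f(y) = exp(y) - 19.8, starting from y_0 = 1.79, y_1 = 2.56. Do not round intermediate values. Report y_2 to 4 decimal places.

f(y_0) = -13.810548, f(y_1) = -6.864183
y_2 = 2.560000 - (-6.864183)·(2.560000 - 1.790000)/(-6.864183 - (-13.810548)) = 3.320890; f(y_2) = 7.884984

3.3209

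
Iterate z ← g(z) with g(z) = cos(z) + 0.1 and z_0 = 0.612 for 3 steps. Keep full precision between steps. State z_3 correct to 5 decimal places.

0.86031

z_1 = g(0.612000) = 0.918501
z_2 = g(0.918501) = 0.707012
z_3 = g(0.707012) = 0.860306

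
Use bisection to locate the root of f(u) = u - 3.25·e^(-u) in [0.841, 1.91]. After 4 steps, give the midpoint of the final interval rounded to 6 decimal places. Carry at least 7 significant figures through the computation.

f(0.841000) = -0.560657, f(1.910000) = 1.428739 (opposite signs)
step 1: m = 1.375500, f(m) = 0.554182 > 0 → root in [0.841000, 1.375500]
step 2: m = 1.108250, f(m) = 0.035307 > 0 → root in [0.841000, 1.108250]
step 3: m = 0.974625, f(m) = -0.251710 < 0 → root in [0.974625, 1.108250]
step 4: m = 1.041438, f(m) = -0.105640 < 0 → root in [1.041438, 1.108250]
Midpoint of [1.041438, 1.108250] = 1.074844

1.074844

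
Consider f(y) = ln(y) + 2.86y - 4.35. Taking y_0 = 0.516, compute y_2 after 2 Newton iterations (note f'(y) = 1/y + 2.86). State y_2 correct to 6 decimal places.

y_0 = 0.516000: f = -3.535889, f' = 4.797984 → y_1 = 0.516000 - (-3.535889)/(4.797984) = 1.252953
y_1 = 1.252953: f = -0.541052, f' = 3.658115 → y_2 = 1.252953 - (-0.541052)/(3.658115) = 1.400857

1.400857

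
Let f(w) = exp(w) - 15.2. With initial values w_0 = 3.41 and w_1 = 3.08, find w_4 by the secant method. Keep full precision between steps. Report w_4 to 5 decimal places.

Secant update: w_(k+1) = w_k − f(w_k)·(w_k − w_(k-1))/(f(w_k) − f(w_(k-1))).
f(w_0) = 15.065244, f(w_1) = 6.558402
w_2 = 3.080000 - (6.558402)·(3.080000 - 3.410000)/(6.558402 - (15.065244)) = 2.825584; f(w_2) = 1.670802
w_3 = 2.825584 - (1.670802)·(2.825584 - 3.080000)/(1.670802 - (6.558402)) = 2.738614; f(w_3) = 0.265531
w_4 = 2.738614 - (0.265531)·(2.738614 - 2.825584)/(0.265531 - (1.670802)) = 2.722180; f(w_4) = 0.013456

2.72218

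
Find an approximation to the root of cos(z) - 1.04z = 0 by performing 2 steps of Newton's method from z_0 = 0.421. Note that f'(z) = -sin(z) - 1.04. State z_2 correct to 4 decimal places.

Newton update: z ← z − f(z)/f'(z).
z_0 = 0.421000: f = 0.474841, f' = -1.448673 → z_1 = 0.421000 - (0.474841)/(-1.448673) = 0.748776
z_1 = 0.748776: f = -0.046205, f' = -1.720743 → z_2 = 0.748776 - (-0.046205)/(-1.720743) = 0.721925

0.7219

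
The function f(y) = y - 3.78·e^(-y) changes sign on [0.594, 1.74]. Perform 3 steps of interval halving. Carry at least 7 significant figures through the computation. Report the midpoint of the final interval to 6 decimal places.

1.238625

f(0.594000) = -1.492992, f(1.740000) = 1.076533 (opposite signs)
step 1: m = 1.167000, f(m) = -0.009712 < 0 → root in [1.167000, 1.740000]
step 2: m = 1.453500, f(m) = 0.569922 > 0 → root in [1.167000, 1.453500]
step 3: m = 1.310250, f(m) = 0.290585 > 0 → root in [1.167000, 1.310250]
Midpoint of [1.167000, 1.310250] = 1.238625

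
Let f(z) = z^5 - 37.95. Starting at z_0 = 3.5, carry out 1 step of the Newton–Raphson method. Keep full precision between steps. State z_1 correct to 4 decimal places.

f'(z) = 5z^4
z_0 = 3.500000: f = 487.268750, f' = 750.312500 → z_1 = 3.500000 - (487.268750)/(750.312500) = 2.850579

2.8506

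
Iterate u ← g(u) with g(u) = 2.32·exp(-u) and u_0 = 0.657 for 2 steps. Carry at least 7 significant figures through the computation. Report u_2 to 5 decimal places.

u_1 = g(0.657000) = 1.202698
u_2 = g(1.202698) = 0.696888

0.69689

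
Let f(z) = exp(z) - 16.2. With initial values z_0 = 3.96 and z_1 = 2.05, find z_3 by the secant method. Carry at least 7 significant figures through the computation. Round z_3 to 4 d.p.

2.9516

f(z_0) = 36.257326, f(z_1) = -8.432099
z_2 = 2.050000 - (-8.432099)·(2.050000 - 3.960000)/(-8.432099 - (36.257326)) = 2.410383; f(z_2) = -5.061774
z_3 = 2.410383 - (-5.061774)·(2.410383 - 2.050000)/(-5.061774 - (-8.432099)) = 2.951630; f(z_3) = 2.937115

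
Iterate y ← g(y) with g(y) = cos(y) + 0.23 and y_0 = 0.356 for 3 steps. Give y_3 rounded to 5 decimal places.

1.04234

y_1 = g(0.356000) = 1.167298
y_2 = g(1.167298) = 0.622638
y_3 = g(0.622638) = 1.042343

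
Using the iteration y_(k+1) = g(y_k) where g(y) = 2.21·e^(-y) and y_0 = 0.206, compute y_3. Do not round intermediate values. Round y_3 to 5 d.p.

y_1 = g(0.206000) = 1.798571
y_2 = g(1.798571) = 0.365833
y_3 = g(0.365833) = 1.532897

1.53290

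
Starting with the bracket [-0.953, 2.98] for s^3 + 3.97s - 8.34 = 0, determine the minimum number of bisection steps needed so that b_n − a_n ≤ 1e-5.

Initial width b − a = 2.98 − -0.953 = 3.933000.
After n steps the width is (b−a)/2^n; need (b−a)/2^n ≤ 1e-5.
So n ≥ log₂(3.933000/1e-5) = log₂(393300.0000) ≈ 18.5853.
Hence n = 19.

19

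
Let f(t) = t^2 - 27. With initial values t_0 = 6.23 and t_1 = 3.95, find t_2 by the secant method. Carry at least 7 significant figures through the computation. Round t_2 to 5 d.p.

5.06960

f(t_0) = 11.812900, f(t_1) = -11.397500
t_2 = 3.950000 - (-11.397500)·(3.950000 - 6.230000)/(-11.397500 - (11.812900)) = 5.069597; f(t_2) = -1.299184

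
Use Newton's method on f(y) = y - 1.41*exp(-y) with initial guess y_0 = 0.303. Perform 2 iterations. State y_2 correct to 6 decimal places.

0.699849

f'(y) = 1 + 1.41*exp(-y)
y_0 = 0.303000: f = -0.738425, f' = 2.041425 → y_1 = 0.303000 - (-0.738425)/(2.041425) = 0.664720
y_1 = 0.664720: f = -0.060608, f' = 1.725329 → y_2 = 0.664720 - (-0.060608)/(1.725329) = 0.699849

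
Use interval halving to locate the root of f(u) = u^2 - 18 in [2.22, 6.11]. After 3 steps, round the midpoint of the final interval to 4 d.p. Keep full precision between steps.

4.4081

f(2.220000) = -13.071600, f(6.110000) = 19.332100 (opposite signs)
step 1: m = 4.165000, f(m) = -0.652775 < 0 → root in [4.165000, 6.110000]
step 2: m = 5.137500, f(m) = 8.393906 > 0 → root in [4.165000, 5.137500]
step 3: m = 4.651250, f(m) = 3.634127 > 0 → root in [4.165000, 4.651250]
Midpoint of [4.165000, 4.651250] = 4.408125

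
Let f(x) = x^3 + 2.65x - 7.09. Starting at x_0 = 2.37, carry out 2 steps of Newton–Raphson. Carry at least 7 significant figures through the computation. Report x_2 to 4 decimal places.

f'(x) = 3x^2 + 2.65
x_0 = 2.370000: f = 12.502553, f' = 19.500700 → x_1 = 2.370000 - (12.502553)/(19.500700) = 1.728866
x_1 = 1.728866: f = 2.659042, f' = 11.616938 → x_2 = 1.728866 - (2.659042)/(11.616938) = 1.499973

1.5000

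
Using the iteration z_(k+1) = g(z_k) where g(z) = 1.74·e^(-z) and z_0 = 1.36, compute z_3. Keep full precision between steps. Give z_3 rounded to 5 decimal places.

0.57156

z_1 = g(1.360000) = 0.446590
z_2 = g(0.446590) = 1.113263
z_3 = g(1.113263) = 0.571565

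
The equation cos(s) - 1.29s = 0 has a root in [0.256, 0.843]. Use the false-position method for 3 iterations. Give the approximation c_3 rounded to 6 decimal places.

False-position update: c = (a·f(b) − b·f(a))/(f(b) − f(a)); replace the endpoint whose sign matches f(c).
f(0.256000) = 0.637171, f(0.843000) = -0.422244
step 1: c = 0.609043, f(c) = 0.034530 > 0 → new bracket [0.609043, 0.843000]
step 2: c = 0.626729, f(c) = 0.001469 > 0 → new bracket [0.626729, 0.843000]
step 3: c = 0.627479, f(c) = 0.000062 > 0 → new bracket [0.627479, 0.843000]

0.627479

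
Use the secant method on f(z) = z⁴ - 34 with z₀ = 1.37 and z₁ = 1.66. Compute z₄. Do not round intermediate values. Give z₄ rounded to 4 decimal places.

2.1918

Secant update: z_(k+1) = z_k − f(z_k)·(z_k − z_(k-1))/(f(z_k) − f(z_(k-1))).
f(z_0) = -30.477246, f(z_1) = -26.406669
z_2 = 1.660000 - (-26.406669)·(1.660000 - 1.370000)/(-26.406669 - (-30.477246)) = 3.541289; f(z_2) = 123.269886
z_3 = 3.541289 - (123.269886)·(3.541289 - 1.660000)/(123.269886 - (-26.406669)) = 1.991906; f(z_3) = -18.257433
z_4 = 1.991906 - (-18.257433)·(1.991906 - 3.541289)/(-18.257433 - (123.269886)) = 2.191781; f(z_4) = -10.922503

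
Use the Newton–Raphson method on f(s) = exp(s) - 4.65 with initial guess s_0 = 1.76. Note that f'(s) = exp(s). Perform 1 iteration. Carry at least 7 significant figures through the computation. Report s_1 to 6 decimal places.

1.560009

s_0 = 1.760000: f = 1.162437, f' = 5.812437 → s_1 = 1.760000 - (1.162437)/(5.812437) = 1.560009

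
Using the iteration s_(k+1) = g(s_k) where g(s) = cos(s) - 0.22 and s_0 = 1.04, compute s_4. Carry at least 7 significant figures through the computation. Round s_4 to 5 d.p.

s_1 = g(1.040000) = 0.286220
s_2 = g(0.286220) = 0.739318
s_3 = g(0.739318) = 0.518928
s_4 = g(0.518928) = 0.648351

0.64835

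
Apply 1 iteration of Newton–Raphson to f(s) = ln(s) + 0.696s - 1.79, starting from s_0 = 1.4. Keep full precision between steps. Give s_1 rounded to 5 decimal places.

Newton update: s ← s − f(s)/f'(s).
f'(s) = 1/s + 0.696
s_0 = 1.400000: f = -0.479128, f' = 1.410286 → s_1 = 1.400000 - (-0.479128)/(1.410286) = 1.739738

1.73974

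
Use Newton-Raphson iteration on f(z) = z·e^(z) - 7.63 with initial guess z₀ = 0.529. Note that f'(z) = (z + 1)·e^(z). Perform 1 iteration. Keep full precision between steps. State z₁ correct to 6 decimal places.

z_0 = 0.529000: f = -6.732163, f' = 2.595071 → z_1 = 0.529000 - (-6.732163)/(2.595071) = 3.123211

3.123211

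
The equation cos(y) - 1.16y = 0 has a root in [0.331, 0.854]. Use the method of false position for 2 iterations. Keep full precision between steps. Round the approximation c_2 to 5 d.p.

0.67318

f(0.331000) = 0.561758, f(0.854000) = -0.333667
step 1: c = 0.659112, f(c) = 0.025967 > 0 → new bracket [0.659112, 0.854000]
step 2: c = 0.673183, f(c) = 0.000948 > 0 → new bracket [0.673183, 0.854000]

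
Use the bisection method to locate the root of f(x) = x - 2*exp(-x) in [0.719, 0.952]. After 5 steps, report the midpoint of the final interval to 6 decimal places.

0.853703

f(0.719000) = -0.255479, f(0.952000) = 0.180063 (opposite signs)
step 1: m = 0.835500, f(m) = -0.031815 < 0 → root in [0.835500, 0.952000]
step 2: m = 0.893750, f(m) = 0.075513 > 0 → root in [0.835500, 0.893750]
step 3: m = 0.864625, f(m) = 0.022206 > 0 → root in [0.835500, 0.864625]
step 4: m = 0.850062, f(m) = -0.004714 < 0 → root in [0.850062, 0.864625]
step 5: m = 0.857344, f(m) = 0.008769 > 0 → root in [0.850062, 0.857344]
Midpoint of [0.850062, 0.857344] = 0.853703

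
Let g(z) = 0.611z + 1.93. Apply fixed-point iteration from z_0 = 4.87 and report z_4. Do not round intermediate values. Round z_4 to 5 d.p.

4.94870

z_1 = g(4.870000) = 4.905570
z_2 = g(4.905570) = 4.927303
z_3 = g(4.927303) = 4.940582
z_4 = g(4.940582) = 4.948696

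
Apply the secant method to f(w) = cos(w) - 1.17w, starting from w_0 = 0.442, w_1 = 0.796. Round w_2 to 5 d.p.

0.66336

f(w_0) = 0.386758, f(w_1) = -0.231749
w_2 = 0.796000 - (-0.231749)·(0.796000 - 0.442000)/(-0.231749 - (0.386758)) = 0.663359; f(w_2) = 0.011798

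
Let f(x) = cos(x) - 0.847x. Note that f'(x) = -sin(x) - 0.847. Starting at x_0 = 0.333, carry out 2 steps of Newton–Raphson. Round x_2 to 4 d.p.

Newton update: x ← x − f(x)/f'(x).
x_0 = 0.333000: f = 0.663015, f' = -1.173880 → x_1 = 0.333000 - (0.663015)/(-1.173880) = 0.897807
x_1 = 0.897807: f = -0.137116, f' = -1.628962 → x_2 = 0.897807 - (-0.137116)/(-1.628962) = 0.813633

0.8136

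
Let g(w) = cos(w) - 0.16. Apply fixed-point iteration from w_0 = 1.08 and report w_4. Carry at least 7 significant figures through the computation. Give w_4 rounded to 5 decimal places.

0.69643

w_1 = g(1.080000) = 0.311328
w_2 = g(0.311328) = 0.791928
w_3 = g(0.791928) = 0.542475
w_4 = g(0.542475) = 0.696434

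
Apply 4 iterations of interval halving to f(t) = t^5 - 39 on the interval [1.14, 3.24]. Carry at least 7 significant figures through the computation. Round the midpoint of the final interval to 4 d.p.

2.1244

f(1.140000) = -37.074585, f(3.240000) = 318.046723 (opposite signs)
step 1: m = 2.190000, f(m) = 11.375640 > 0 → root in [1.140000, 2.190000]
step 2: m = 1.665000, f(m) = -26.204090 < 0 → root in [1.665000, 2.190000]
step 3: m = 1.927500, f(m) = -12.394469 < 0 → root in [1.927500, 2.190000]
step 4: m = 2.058750, f(m) = -2.015644 < 0 → root in [2.058750, 2.190000]
Midpoint of [2.058750, 2.190000] = 2.124375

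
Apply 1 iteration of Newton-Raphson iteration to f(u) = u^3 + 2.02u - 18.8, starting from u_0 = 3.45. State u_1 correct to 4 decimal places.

f'(u) = 3u^2 + 2.02
u_0 = 3.450000: f = 29.232625, f' = 37.727500 → u_1 = 3.450000 - (29.232625)/(37.727500) = 2.675164

2.6752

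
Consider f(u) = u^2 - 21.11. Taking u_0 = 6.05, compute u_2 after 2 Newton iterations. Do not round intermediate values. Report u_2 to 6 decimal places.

Newton update: u ← u − f(u)/f'(u).
f'(u) = 2u
u_0 = 6.050000: f = 15.492500, f' = 12.100000 → u_1 = 6.050000 - (15.492500)/(12.100000) = 4.769628
u_1 = 4.769628: f = 1.639352, f' = 9.539256 → u_2 = 4.769628 - (1.639352)/(9.539256) = 4.597775

4.597775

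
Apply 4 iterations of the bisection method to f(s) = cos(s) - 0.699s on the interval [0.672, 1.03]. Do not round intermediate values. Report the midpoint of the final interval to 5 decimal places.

0.88456

f(0.672000) = 0.312850, f(1.030000) = -0.205151 (opposite signs)
step 1: m = 0.851000, f(m) = 0.064383 > 0 → root in [0.851000, 1.030000]
step 2: m = 0.940500, f(m) = -0.068025 < 0 → root in [0.851000, 0.940500]
step 3: m = 0.895750, f(m) = -0.001196 < 0 → root in [0.851000, 0.895750]
step 4: m = 0.873375, f(m) = 0.031754 > 0 → root in [0.873375, 0.895750]
Midpoint of [0.873375, 0.895750] = 0.884563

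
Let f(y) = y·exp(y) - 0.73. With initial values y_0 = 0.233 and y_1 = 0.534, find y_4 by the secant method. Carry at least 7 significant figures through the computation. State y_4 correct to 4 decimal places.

f(y_0) = -0.435865, f(y_1) = 0.180866
y_2 = 0.534000 - (0.180866)·(0.534000 - 0.233000)/(0.180866 - (-0.435865)) = 0.445727; f(y_2) = -0.033941
y_3 = 0.445727 - (-0.033941)·(0.445727 - 0.534000)/(-0.033941 - (0.180866)) = 0.459675; f(y_3) = -0.002078
y_4 = 0.459675 - (-0.002078)·(0.459675 - 0.445727)/(-0.002078 - (-0.033941)) = 0.460584; f(y_4) = 0.000026

0.4606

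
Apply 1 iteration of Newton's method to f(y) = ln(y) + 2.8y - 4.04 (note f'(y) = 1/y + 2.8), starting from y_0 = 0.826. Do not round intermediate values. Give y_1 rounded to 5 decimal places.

1.30432

Newton update: y ← y − f(y)/f'(y).
y_0 = 0.826000: f = -1.918361, f' = 4.010654 → y_1 = 0.826000 - (-1.918361)/(4.010654) = 1.304316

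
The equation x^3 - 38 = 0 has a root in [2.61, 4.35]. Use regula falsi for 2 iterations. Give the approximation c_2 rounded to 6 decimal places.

3.309863

False-position update: c = (a·f(b) − b·f(a))/(f(b) − f(a)); replace the endpoint whose sign matches f(c).
f(2.610000) = -20.220419, f(4.350000) = 44.312875
step 1: c = 3.155200, f(c) = -6.589089 < 0 → new bracket [3.155200, 4.350000]
step 2: c = 3.309863, f(c) = -1.739826 < 0 → new bracket [3.309863, 4.350000]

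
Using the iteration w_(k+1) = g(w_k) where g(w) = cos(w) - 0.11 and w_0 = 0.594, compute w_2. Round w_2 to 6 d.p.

w_1 = g(0.594000) = 0.718709
w_2 = g(0.718709) = 0.642657

0.642657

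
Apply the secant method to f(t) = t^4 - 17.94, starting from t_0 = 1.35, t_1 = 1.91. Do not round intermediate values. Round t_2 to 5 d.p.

Secant update: t_(k+1) = t_k − f(t_k)·(t_k − t_(k-1))/(f(t_k) − f(t_(k-1))).
f(t_0) = -14.618494, f(t_1) = -4.631366
t_2 = 1.910000 - (-4.631366)·(1.910000 - 1.350000)/(-4.631366 - (-14.618494)) = 2.169691; f(t_2) = 4.221104

2.16969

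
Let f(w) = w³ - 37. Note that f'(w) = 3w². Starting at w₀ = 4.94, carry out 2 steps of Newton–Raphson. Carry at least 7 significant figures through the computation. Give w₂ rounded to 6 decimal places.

3.387165

w_0 = 4.940000: f = 83.553784, f' = 73.210800 → w_1 = 4.940000 - (83.553784)/(73.210800) = 3.798723
w_1 = 3.798723: f = 17.816710, f' = 43.290895 → w_2 = 3.798723 - (17.816710)/(43.290895) = 3.387165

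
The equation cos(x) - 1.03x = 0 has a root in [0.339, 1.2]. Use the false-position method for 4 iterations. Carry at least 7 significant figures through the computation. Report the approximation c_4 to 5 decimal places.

0.72601

f(0.339000) = 0.593918, f(1.200000) = -0.873642
step 1: c = 0.687444, f(c) = 0.064802 > 0 → new bracket [0.687444, 1.200000]
step 2: c = 0.722838, f(c) = 0.005408 > 0 → new bracket [0.722838, 1.200000]
step 3: c = 0.725774, f(c) = 0.000439 > 0 → new bracket [0.725774, 1.200000]
step 4: c = 0.726012, f(c) = 0.000036 > 0 → new bracket [0.726012, 1.200000]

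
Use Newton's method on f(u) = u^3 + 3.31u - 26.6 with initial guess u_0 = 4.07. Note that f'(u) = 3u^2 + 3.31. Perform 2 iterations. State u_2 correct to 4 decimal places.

u_0 = 4.070000: f = 54.290843, f' = 53.004700 → u_1 = 4.070000 - (54.290843)/(53.004700) = 3.045735
u_1 = 3.045735: f = 11.735158, f' = 31.139511 → u_2 = 3.045735 - (11.735158)/(31.139511) = 2.668878

2.6689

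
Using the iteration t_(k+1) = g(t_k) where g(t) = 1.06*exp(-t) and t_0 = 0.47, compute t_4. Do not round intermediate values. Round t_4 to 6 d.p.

0.573816

t_1 = g(0.470000) = 0.662502
t_2 = g(0.662502) = 0.546493
t_3 = g(0.546493) = 0.613715
t_4 = g(0.613715) = 0.573816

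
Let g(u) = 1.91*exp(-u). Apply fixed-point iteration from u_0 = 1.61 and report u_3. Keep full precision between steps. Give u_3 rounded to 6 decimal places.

u_1 = g(1.610000) = 0.381785
u_2 = g(0.381785) = 1.303845
u_3 = g(1.303845) = 0.518538

0.518538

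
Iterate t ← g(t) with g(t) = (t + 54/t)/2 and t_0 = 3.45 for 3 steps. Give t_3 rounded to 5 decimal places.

7.35271

t_1 = g(3.450000) = 9.551087
t_2 = g(9.551087) = 7.602447
t_3 = g(7.602447) = 7.352712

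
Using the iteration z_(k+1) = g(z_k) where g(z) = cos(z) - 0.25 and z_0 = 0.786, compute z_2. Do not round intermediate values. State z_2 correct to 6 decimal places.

z_1 = g(0.786000) = 0.456681
z_2 = g(0.456681) = 0.647521

0.647521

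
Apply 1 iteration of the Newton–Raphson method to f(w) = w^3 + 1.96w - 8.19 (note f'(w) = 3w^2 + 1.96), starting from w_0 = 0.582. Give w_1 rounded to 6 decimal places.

Newton update: w ← w − f(w)/f'(w).
w_0 = 0.582000: f = -6.852143, f' = 2.976172 → w_1 = 0.582000 - (-6.852143)/(2.976172) = 2.884334

2.884334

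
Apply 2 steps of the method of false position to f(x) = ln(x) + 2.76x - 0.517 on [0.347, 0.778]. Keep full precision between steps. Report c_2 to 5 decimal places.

False-position update: c = (a·f(b) − b·f(a))/(f(b) − f(a)); replace the endpoint whose sign matches f(c).
f(0.347000) = -0.617710, f(0.778000) = 1.379251
step 1: c = 0.480319, f(c) = 0.075376 > 0 → new bracket [0.347000, 0.480319]
step 2: c = 0.465820, f(c) = 0.004708 > 0 → new bracket [0.347000, 0.465820]

0.46582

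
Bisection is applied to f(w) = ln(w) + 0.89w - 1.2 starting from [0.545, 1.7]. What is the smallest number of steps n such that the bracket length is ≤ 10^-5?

Initial width b − a = 1.7 − 0.545 = 1.155000.
After n steps the width is (b−a)/2^n; need (b−a)/2^n ≤ 10^-5.
So n ≥ log₂(1.155000/10^-5) = log₂(115500.0000) ≈ 16.8175.
Hence n = 17.

17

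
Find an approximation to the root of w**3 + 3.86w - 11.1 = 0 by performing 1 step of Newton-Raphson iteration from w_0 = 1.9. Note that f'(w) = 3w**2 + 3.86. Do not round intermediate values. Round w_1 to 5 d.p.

1.68945

w_0 = 1.900000: f = 3.093000, f' = 14.690000 → w_1 = 1.900000 - (3.093000)/(14.690000) = 1.689449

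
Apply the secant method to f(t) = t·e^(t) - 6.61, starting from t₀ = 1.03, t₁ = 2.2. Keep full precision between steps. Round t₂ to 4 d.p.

f(t_0) = -3.724902, f(t_1) = 13.245030
t_2 = 2.200000 - (13.245030)·(2.200000 - 1.030000)/(13.245030 - (-3.724902)) = 1.286815; f(t_2) = -1.950140

1.2868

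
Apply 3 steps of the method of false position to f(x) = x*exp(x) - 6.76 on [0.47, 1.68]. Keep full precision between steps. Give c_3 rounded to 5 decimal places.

f(0.470000) = -6.008003, f(1.680000) = 2.254134
step 1: c = 1.349879, f(c) = -1.553569 < 0 → new bracket [1.349879, 1.680000]
step 2: c = 1.484571, f(c) = -0.208483 < 0 → new bracket [1.484571, 1.680000]
step 3: c = 1.501116, f(c) = -0.024956 < 0 → new bracket [1.501116, 1.680000]

1.50112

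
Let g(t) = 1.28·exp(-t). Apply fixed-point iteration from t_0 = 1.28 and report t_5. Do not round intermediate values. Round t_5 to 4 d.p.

0.5990

t_1 = g(1.280000) = 0.355888
t_2 = g(0.355888) = 0.896706
t_3 = g(0.896706) = 0.522126
t_4 = g(0.522126) = 0.759370
t_5 = g(0.759370) = 0.598990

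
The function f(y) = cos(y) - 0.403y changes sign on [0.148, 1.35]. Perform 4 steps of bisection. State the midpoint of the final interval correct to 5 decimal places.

1.08706

f(0.148000) = 0.929424, f(1.350000) = -0.325043 (opposite signs)
step 1: m = 0.749000, f(m) = 0.430523 > 0 → root in [0.749000, 1.350000]
step 2: m = 1.049500, f(m) = 0.075056 > 0 → root in [1.049500, 1.350000]
step 3: m = 1.199750, f(m) = -0.120908 < 0 → root in [1.049500, 1.199750]
step 4: m = 1.124625, f(m) = -0.021709 < 0 → root in [1.049500, 1.124625]
Midpoint of [1.049500, 1.124625] = 1.087063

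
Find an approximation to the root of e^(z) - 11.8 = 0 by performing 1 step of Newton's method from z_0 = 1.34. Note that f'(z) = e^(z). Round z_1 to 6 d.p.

3.429779

z_0 = 1.340000: f = -7.980956, f' = 3.819044 → z_1 = 1.340000 - (-7.980956)/(3.819044) = 3.429779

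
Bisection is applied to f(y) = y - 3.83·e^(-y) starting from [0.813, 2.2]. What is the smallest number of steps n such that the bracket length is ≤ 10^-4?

Initial width b − a = 2.2 − 0.813 = 1.387000.
After n steps the width is (b−a)/2^n; need (b−a)/2^n ≤ 10^-4.
So n ≥ log₂(1.387000/10^-4) = log₂(13870.0000) ≈ 13.7597.
Hence n = 14.

14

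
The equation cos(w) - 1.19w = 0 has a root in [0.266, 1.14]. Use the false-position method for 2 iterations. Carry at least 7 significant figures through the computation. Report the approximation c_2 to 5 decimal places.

0.65923

f(0.266000) = 0.648290, f(1.140000) = -0.939005
step 1: c = 0.622963, f(c) = 0.070828 > 0 → new bracket [0.622963, 1.140000]
step 2: c = 0.659227, f(c) = 0.005986 > 0 → new bracket [0.659227, 1.140000]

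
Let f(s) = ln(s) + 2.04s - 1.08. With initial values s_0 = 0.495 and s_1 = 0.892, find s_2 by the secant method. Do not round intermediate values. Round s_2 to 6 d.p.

f(s_0) = -0.773398, f(s_1) = 0.625391
s_2 = 0.892000 - (0.625391)·(0.892000 - 0.495000)/(0.625391 - (-0.773398)) = 0.714503; f(s_2) = 0.041419

0.714503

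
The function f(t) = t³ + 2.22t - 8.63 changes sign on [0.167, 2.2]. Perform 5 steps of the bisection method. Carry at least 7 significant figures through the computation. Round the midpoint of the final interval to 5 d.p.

1.72352

f(0.167000) = -8.254603, f(2.200000) = 6.902000 (opposite signs)
step 1: m = 1.183500, f(m) = -4.344934 < 0 → root in [1.183500, 2.200000]
step 2: m = 1.691750, f(m) = -0.032496 < 0 → root in [1.691750, 2.200000]
step 3: m = 1.945875, f(m) = 3.057761 > 0 → root in [1.691750, 1.945875]
step 4: m = 1.818812, f(m) = 1.424539 > 0 → root in [1.691750, 1.818812]
step 5: m = 1.755281, f(m) = 0.674767 > 0 → root in [1.691750, 1.755281]
Midpoint of [1.691750, 1.755281] = 1.723516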